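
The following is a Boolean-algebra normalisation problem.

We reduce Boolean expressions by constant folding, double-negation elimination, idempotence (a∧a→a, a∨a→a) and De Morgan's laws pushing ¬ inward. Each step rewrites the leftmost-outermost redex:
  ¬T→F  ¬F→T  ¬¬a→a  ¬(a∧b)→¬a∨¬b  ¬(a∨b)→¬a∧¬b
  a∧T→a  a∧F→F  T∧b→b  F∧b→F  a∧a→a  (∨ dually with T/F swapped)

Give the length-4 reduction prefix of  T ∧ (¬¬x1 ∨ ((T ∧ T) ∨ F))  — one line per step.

Answer: after 4 steps: x1 ∨ T

Derivation:
  start: T ∧ (¬¬x1 ∨ ((T ∧ T) ∨ F))
  →1  ¬¬x1 ∨ ((T ∧ T) ∨ F)
  →2  x1 ∨ ((T ∧ T) ∨ F)
  →3  x1 ∨ (T ∧ T)
  →4  x1 ∨ T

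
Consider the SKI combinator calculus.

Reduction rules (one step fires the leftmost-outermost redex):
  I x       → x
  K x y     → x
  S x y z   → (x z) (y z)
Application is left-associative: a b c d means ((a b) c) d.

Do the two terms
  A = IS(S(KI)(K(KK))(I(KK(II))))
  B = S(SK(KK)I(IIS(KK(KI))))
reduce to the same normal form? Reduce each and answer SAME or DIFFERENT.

Term A:
  start: IS(S(KI)(K(KK))(I(KK(II))))
  step 1: S(S(KI)(K(KK))(I(KK(II))))
  step 2: S(KI(I(KK(II)))(K(KK)(I(KK(II)))))
  step 3: S(I(K(KK)(I(KK(II)))))
  step 4: S(K(KK)(I(KK(II))))
  step 5: S(KK)

Term B:
  start: S(SK(KK)I(IIS(KK(KI))))
  step 1: S(KI(KKI)(IIS(KK(KI))))
  step 2: S(I(IIS(KK(KI))))
  step 3: S(IIS(KK(KI)))
  step 4: S(IS(KK(KI)))
  step 5: S(S(KK(KI)))
  step 6: S(SK)

Answer: DIFFERENT — A ⇓ S(KK), B ⇓ S(SK)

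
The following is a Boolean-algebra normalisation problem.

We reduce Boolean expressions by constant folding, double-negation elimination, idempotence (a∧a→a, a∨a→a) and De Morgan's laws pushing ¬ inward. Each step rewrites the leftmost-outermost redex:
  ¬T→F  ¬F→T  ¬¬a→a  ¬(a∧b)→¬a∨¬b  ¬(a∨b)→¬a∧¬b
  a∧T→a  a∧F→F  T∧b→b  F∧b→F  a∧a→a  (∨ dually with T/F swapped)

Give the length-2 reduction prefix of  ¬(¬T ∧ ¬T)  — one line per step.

Answer: after 2 steps: ¬¬T

Derivation:
  start: ¬(¬T ∧ ¬T)
  [1] ¬¬T ∨ ¬¬T
  [2] ¬¬T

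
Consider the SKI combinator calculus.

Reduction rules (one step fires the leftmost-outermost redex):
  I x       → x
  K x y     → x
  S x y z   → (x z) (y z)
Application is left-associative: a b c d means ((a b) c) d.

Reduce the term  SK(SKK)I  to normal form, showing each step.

Answer: normal form = I  (in 2 steps)

Reduction:
  start: SK(SKK)I
  step 1: KI(SKKI)
  step 2: I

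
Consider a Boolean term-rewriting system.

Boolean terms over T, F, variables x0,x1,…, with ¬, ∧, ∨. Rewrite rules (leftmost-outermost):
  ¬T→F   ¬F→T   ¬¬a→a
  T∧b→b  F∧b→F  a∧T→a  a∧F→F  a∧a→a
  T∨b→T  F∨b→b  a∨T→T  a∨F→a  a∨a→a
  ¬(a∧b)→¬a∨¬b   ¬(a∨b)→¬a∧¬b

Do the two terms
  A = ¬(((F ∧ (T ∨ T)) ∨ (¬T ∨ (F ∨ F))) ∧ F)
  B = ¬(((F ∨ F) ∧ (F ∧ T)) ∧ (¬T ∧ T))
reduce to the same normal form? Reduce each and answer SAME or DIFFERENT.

Term A:
  start: ¬(((F ∧ (T ∨ T)) ∨ (¬T ∨ (F ∨ F))) ∧ F)
  [1] ¬((F ∧ (T ∨ T)) ∨ (¬T ∨ (F ∨ F))) ∨ ¬F
  [2] (¬(F ∧ (T ∨ T)) ∧ ¬(¬T ∨ (F ∨ F))) ∨ ¬F
  [3] ((¬F ∨ ¬(T ∨ T)) ∧ ¬(¬T ∨ (F ∨ F))) ∨ ¬F
  [4] ((T ∨ ¬(T ∨ T)) ∧ ¬(¬T ∨ (F ∨ F))) ∨ ¬F
  [5] (T ∧ ¬(¬T ∨ (F ∨ F))) ∨ ¬F
  [6] ¬(¬T ∨ (F ∨ F)) ∨ ¬F
  [7] (¬¬T ∧ ¬(F ∨ F)) ∨ ¬F
  [8] (T ∧ ¬(F ∨ F)) ∨ ¬F
  [9] ¬(F ∨ F) ∨ ¬F
  [10] (¬F ∧ ¬F) ∨ ¬F
  [11] ¬F ∨ ¬F
  [12] ¬F
  [13] T

Term B:
  start: ¬(((F ∨ F) ∧ (F ∧ T)) ∧ (¬T ∧ T))
  [1] ¬((F ∨ F) ∧ (F ∧ T)) ∨ ¬(¬T ∧ T)
  [2] (¬(F ∨ F) ∨ ¬(F ∧ T)) ∨ ¬(¬T ∧ T)
  [3] ((¬F ∧ ¬F) ∨ ¬(F ∧ T)) ∨ ¬(¬T ∧ T)
  [4] (¬F ∨ ¬(F ∧ T)) ∨ ¬(¬T ∧ T)
  [5] (T ∨ ¬(F ∧ T)) ∨ ¬(¬T ∧ T)
  [6] T ∨ ¬(¬T ∧ T)
  [7] T

Answer: SAME — A ⇓ T, B ⇓ T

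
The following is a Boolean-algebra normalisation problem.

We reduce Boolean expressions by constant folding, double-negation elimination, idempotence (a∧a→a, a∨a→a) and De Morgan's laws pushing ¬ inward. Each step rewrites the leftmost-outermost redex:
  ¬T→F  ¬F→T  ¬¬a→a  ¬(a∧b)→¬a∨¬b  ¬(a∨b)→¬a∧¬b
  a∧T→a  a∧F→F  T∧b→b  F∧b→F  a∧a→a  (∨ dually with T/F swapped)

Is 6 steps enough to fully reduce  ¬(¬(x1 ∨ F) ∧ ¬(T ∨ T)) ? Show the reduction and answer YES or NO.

  start: ¬(¬(x1 ∨ F) ∧ ¬(T ∨ T))
  →1  ¬¬(x1 ∨ F) ∨ ¬¬(T ∨ T)
  →2  (x1 ∨ F) ∨ ¬¬(T ∨ T)
  →3  x1 ∨ ¬¬(T ∨ T)
  →4  x1 ∨ (T ∨ T)
  →5  x1 ∨ T
  →6  T

Answer: YES — reaches normal form T in 6 ≤ 6 steps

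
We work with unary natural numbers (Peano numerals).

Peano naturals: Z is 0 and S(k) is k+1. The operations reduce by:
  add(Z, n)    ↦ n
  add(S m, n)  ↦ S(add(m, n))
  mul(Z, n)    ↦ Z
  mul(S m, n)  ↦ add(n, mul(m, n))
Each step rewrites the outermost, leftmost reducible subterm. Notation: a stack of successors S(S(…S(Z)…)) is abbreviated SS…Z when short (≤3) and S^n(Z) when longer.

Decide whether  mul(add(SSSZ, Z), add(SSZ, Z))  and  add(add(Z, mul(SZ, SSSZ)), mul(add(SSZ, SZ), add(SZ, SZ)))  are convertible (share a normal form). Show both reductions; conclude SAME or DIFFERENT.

Answer: DIFFERENT — A ⇓ S^6(Z), B ⇓ S^9(Z)

Derivation:
Term A:
  start: mul(add(SSSZ, Z), add(SSZ, Z))
  →1  mul(S(add(SSZ, Z)), add(SSZ, Z))
  →2  add(add(SSZ, Z), mul(add(SSZ, Z), add(SSZ, Z)))
  →3  add(S(add(SZ, Z)), mul(add(SSZ, Z), add(SSZ, Z)))
  →4  S(add(add(SZ, Z), mul(add(SSZ, Z), add(SSZ, Z))))
  →5  S(add(S(add(Z, Z)), mul(add(SSZ, Z), add(SSZ, Z))))
  →6  S(S(add(add(Z, Z), mul(add(SSZ, Z), add(SSZ, Z)))))
  →7  S(S(add(Z, mul(add(SSZ, Z), add(SSZ, Z)))))
  →8  S(S(mul(add(SSZ, Z), add(SSZ, Z))))
  →9  S(S(mul(S(add(SZ, Z)), add(SSZ, Z))))
  →10  S(S(add(add(SSZ, Z), mul(add(SZ, Z), add(SSZ, Z)))))
  →11  S(S(add(S(add(SZ, Z)), mul(add(SZ, Z), add(SSZ, Z)))))
  →12  S(S(S(add(add(SZ, Z), mul(add(SZ, Z), add(SSZ, Z))))))
  →13  S(S(S(add(S(add(Z, Z)), mul(add(SZ, Z), add(SSZ, Z))))))
  →14  S(S(S(S(add(add(Z, Z), mul(add(SZ, Z), add(SSZ, Z)))))))
  →15  S(S(S(S(add(Z, mul(add(SZ, Z), add(SSZ, Z)))))))
  →16  S(S(S(S(mul(add(SZ, Z), add(SSZ, Z))))))
  →17  S(S(S(S(mul(S(add(Z, Z)), add(SSZ, Z))))))
  →18  S(S(S(S(add(add(SSZ, Z), mul(add(Z, Z), add(SSZ, Z)))))))
  →19  S(S(S(S(add(S(add(SZ, Z)), mul(add(Z, Z), add(SSZ, Z)))))))
  →20  S(S(S(S(S(add(add(SZ, Z), mul(add(Z, Z), add(SSZ, Z))))))))
  →21  S(S(S(S(S(add(S(add(Z, Z)), mul(add(Z, Z), add(SSZ, Z))))))))
  →22  S(S(S(S(S(S(add(add(Z, Z), mul(add(Z, Z), add(SSZ, Z)))))))))
  →23  S(S(S(S(S(S(add(Z, mul(add(Z, Z), add(SSZ, Z)))))))))
  →24  S(S(S(S(S(S(mul(add(Z, Z), add(SSZ, Z))))))))
  →25  S(S(S(S(S(S(mul(Z, add(SSZ, Z))))))))
  →26  S^6(Z)

Term B:
  start: add(add(Z, mul(SZ, SSSZ)), mul(add(SSZ, SZ), add(SZ, SZ)))
  →1  add(mul(SZ, SSSZ), mul(add(SSZ, SZ), add(SZ, SZ)))
  →2  add(add(SSSZ, mul(Z, SSSZ)), mul(add(SSZ, SZ), add(SZ, SZ)))
  →3  add(S(add(SSZ, mul(Z, SSSZ))), mul(add(SSZ, SZ), add(SZ, SZ)))
  →4  S(add(add(SSZ, mul(Z, SSSZ)), mul(add(SSZ, SZ), add(SZ, SZ))))
  →5  S(add(S(add(SZ, mul(Z, SSSZ))), mul(add(SSZ, SZ), add(SZ, SZ))))
  →6  S(S(add(add(SZ, mul(Z, SSSZ)), mul(add(SSZ, SZ), add(SZ, SZ)))))
  →7  S(S(add(S(add(Z, mul(Z, SSSZ))), mul(add(SSZ, SZ), add(SZ, SZ)))))
  →8  S(S(S(add(add(Z, mul(Z, SSSZ)), mul(add(SSZ, SZ), add(SZ, SZ))))))
  →9  S(S(S(add(mul(Z, SSSZ), mul(add(SSZ, SZ), add(SZ, SZ))))))
  →10  S(S(S(add(Z, mul(add(SSZ, SZ), add(SZ, SZ))))))
  →11  S(S(S(mul(add(SSZ, SZ), add(SZ, SZ)))))
  →12  S(S(S(mul(S(add(SZ, SZ)), add(SZ, SZ)))))
  →13  S(S(S(add(add(SZ, SZ), mul(add(SZ, SZ), add(SZ, SZ))))))
  →14  S(S(S(add(S(add(Z, SZ)), mul(add(SZ, SZ), add(SZ, SZ))))))
  →15  S(S(S(S(add(add(Z, SZ), mul(add(SZ, SZ), add(SZ, SZ)))))))
  →16  S(S(S(S(add(SZ, mul(add(SZ, SZ), add(SZ, SZ)))))))
  →17  S(S(S(S(S(add(Z, mul(add(SZ, SZ), add(SZ, SZ))))))))
  →18  S(S(S(S(S(mul(add(SZ, SZ), add(SZ, SZ)))))))
  →19  S(S(S(S(S(mul(S(add(Z, SZ)), add(SZ, SZ)))))))
  →20  S(S(S(S(S(add(add(SZ, SZ), mul(add(Z, SZ), add(SZ, SZ))))))))
  →21  S(S(S(S(S(add(S(add(Z, SZ)), mul(add(Z, SZ), add(SZ, SZ))))))))
  →22  S(S(S(S(S(S(add(add(Z, SZ), mul(add(Z, SZ), add(SZ, SZ)))))))))
  →23  S(S(S(S(S(S(add(SZ, mul(add(Z, SZ), add(SZ, SZ)))))))))
  →24  S(S(S(S(S(S(S(add(Z, mul(add(Z, SZ), add(SZ, SZ))))))))))
  →25  S(S(S(S(S(S(S(mul(add(Z, SZ), add(SZ, SZ)))))))))
  →26  S(S(S(S(S(S(S(mul(SZ, add(SZ, SZ)))))))))
  →27  S(S(S(S(S(S(S(add(add(SZ, SZ), mul(Z, add(SZ, SZ))))))))))
  →28  S(S(S(S(S(S(S(add(S(add(Z, SZ)), mul(Z, add(SZ, SZ))))))))))
  →29  S(S(S(S(S(S(S(S(add(add(Z, SZ), mul(Z, add(SZ, SZ)))))))))))
  →30  S(S(S(S(S(S(S(S(add(SZ, mul(Z, add(SZ, SZ)))))))))))
  →31  S(S(S(S(S(S(S(S(S(add(Z, mul(Z, add(SZ, SZ))))))))))))
  →32  S(S(S(S(S(S(S(S(S(mul(Z, add(SZ, SZ)))))))))))
  →33  S^9(Z)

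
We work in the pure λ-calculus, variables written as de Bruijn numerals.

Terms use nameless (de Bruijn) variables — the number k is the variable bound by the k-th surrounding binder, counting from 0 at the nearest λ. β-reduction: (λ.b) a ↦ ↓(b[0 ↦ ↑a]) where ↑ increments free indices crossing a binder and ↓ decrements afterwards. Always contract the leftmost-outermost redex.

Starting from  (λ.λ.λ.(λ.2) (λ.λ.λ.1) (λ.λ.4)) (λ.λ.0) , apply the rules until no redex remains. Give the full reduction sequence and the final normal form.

  start: (λ.λ.λ.(λ.2) (λ.λ.λ.1) (λ.λ.4)) (λ.λ.0)
  [1] λ.λ.(λ.2) (λ.λ.λ.1) (λ.λ.λ.λ.0)
  [2] λ.λ.1 (λ.λ.λ.λ.0)

Answer: normal form = λ.λ.1 (λ.λ.λ.λ.0)  (in 2 steps)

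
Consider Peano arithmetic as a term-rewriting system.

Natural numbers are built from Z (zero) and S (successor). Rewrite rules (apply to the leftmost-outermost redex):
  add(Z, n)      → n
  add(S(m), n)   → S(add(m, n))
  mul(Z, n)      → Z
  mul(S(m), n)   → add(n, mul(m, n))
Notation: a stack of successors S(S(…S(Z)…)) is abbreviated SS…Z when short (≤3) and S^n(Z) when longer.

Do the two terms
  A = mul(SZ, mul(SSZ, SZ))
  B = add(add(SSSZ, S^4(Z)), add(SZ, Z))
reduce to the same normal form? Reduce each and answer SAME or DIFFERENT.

Term A:
  start: mul(SZ, mul(SSZ, SZ))
  [1] add(mul(SSZ, SZ), mul(Z, mul(SSZ, SZ)))
  [2] add(add(SZ, mul(SZ, SZ)), mul(Z, mul(SSZ, SZ)))
  [3] add(S(add(Z, mul(SZ, SZ))), mul(Z, mul(SSZ, SZ)))
  [4] S(add(add(Z, mul(SZ, SZ)), mul(Z, mul(SSZ, SZ))))
  [5] S(add(mul(SZ, SZ), mul(Z, mul(SSZ, SZ))))
  [6] S(add(add(SZ, mul(Z, SZ)), mul(Z, mul(SSZ, SZ))))
  [7] S(add(S(add(Z, mul(Z, SZ))), mul(Z, mul(SSZ, SZ))))
  [8] S(S(add(add(Z, mul(Z, SZ)), mul(Z, mul(SSZ, SZ)))))
  [9] S(S(add(mul(Z, SZ), mul(Z, mul(SSZ, SZ)))))
  [10] S(S(add(Z, mul(Z, mul(SSZ, SZ)))))
  [11] S(S(mul(Z, mul(SSZ, SZ))))
  [12] SSZ

Term B:
  start: add(add(SSSZ, S^4(Z)), add(SZ, Z))
  [1] add(S(add(SSZ, S^4(Z))), add(SZ, Z))
  [2] S(add(add(SSZ, S^4(Z)), add(SZ, Z)))
  [3] S(add(S(add(SZ, S^4(Z))), add(SZ, Z)))
  [4] S(S(add(add(SZ, S^4(Z)), add(SZ, Z))))
  [5] S(S(add(S(add(Z, S^4(Z))), add(SZ, Z))))
  [6] S(S(S(add(add(Z, S^4(Z)), add(SZ, Z)))))
  [7] S(S(S(add(S^4(Z), add(SZ, Z)))))
  [8] S(S(S(S(add(SSSZ, add(SZ, Z))))))
  [9] S(S(S(S(S(add(SSZ, add(SZ, Z)))))))
  [10] S(S(S(S(S(S(add(SZ, add(SZ, Z))))))))
  [11] S(S(S(S(S(S(S(add(Z, add(SZ, Z)))))))))
  [12] S(S(S(S(S(S(S(add(SZ, Z))))))))
  [13] S(S(S(S(S(S(S(S(add(Z, Z)))))))))
  [14] S^8(Z)

Answer: DIFFERENT — A ⇓ SSZ, B ⇓ S^8(Z)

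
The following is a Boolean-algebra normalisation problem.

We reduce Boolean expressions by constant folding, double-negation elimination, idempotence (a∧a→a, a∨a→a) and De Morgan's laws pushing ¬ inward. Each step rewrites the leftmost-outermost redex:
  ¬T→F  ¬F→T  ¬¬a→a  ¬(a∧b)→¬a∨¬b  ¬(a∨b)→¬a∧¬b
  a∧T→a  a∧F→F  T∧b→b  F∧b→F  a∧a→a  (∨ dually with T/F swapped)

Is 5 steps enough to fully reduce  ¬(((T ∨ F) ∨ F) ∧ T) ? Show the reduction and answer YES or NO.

  start: ¬(((T ∨ F) ∨ F) ∧ T)
  [1] ¬((T ∨ F) ∨ F) ∨ ¬T
  [2] (¬(T ∨ F) ∧ ¬F) ∨ ¬T
  [3] ((¬T ∧ ¬F) ∧ ¬F) ∨ ¬T
  [4] ((F ∧ ¬F) ∧ ¬F) ∨ ¬T
  [5] (F ∧ ¬F) ∨ ¬T

Answer: NO — after 5 steps the term is (F ∧ ¬F) ∨ ¬T, not yet normal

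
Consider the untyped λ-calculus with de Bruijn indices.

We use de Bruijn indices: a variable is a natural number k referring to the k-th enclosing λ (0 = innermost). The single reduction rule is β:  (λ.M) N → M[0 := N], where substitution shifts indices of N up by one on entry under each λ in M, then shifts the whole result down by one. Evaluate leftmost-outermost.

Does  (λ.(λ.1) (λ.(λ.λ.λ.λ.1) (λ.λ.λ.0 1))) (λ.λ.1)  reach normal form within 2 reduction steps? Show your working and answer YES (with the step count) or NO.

Answer: YES — reaches normal form λ.λ.1 in 2 ≤ 2 steps

Reduction:
  start: (λ.(λ.1) (λ.(λ.λ.λ.λ.1) (λ.λ.λ.0 1))) (λ.λ.1)
  step 1: (λ.λ.λ.1) (λ.(λ.λ.λ.λ.1) (λ.λ.λ.0 1))
  step 2: λ.λ.1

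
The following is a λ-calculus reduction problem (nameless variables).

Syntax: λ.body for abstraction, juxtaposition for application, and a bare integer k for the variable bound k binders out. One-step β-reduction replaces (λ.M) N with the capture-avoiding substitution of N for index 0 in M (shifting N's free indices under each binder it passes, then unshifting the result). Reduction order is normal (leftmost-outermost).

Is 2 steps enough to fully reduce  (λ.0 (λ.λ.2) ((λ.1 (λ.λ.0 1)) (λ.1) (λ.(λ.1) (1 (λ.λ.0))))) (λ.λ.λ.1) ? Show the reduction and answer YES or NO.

Answer: NO — after 2 steps the term is (λ.λ.1) ((λ.(λ.λ.λ.1) (λ.λ.0 1)) (λ.λ.λ.λ.1) (λ.(λ.1) ((λ.λ.λ.1) (λ.λ.0)))), not yet normal

Working:
  start: (λ.0 (λ.λ.2) ((λ.1 (λ.λ.0 1)) (λ.1) (λ.(λ.1) (1 (λ.λ.0))))) (λ.λ.λ.1)
  →1  (λ.λ.λ.1) (λ.λ.λ.λ.λ.1) ((λ.(λ.λ.λ.1) (λ.λ.0 1)) (λ.λ.λ.λ.1) (λ.(λ.1) ((λ.λ.λ.1) (λ.λ.0))))
  →2  (λ.λ.1) ((λ.(λ.λ.λ.1) (λ.λ.0 1)) (λ.λ.λ.λ.1) (λ.(λ.1) ((λ.λ.λ.1) (λ.λ.0))))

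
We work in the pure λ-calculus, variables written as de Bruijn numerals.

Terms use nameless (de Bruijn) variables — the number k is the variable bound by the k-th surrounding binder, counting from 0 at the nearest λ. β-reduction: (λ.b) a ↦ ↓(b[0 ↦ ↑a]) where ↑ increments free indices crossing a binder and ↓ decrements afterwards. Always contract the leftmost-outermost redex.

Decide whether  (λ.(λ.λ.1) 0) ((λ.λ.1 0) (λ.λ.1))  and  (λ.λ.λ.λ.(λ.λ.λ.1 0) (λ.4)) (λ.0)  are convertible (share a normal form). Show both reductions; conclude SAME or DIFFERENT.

Answer: DIFFERENT — A ⇓ λ.λ.λ.1, B ⇓ λ.λ.λ.λ.λ.1 0

Derivation:
Term A:
  start: (λ.(λ.λ.1) 0) ((λ.λ.1 0) (λ.λ.1))
  →1  (λ.λ.1) ((λ.λ.1 0) (λ.λ.1))
  →2  λ.(λ.λ.1 0) (λ.λ.1)
  →3  λ.λ.(λ.λ.1) 0
  →4  λ.λ.λ.1

Term B:
  start: (λ.λ.λ.λ.(λ.λ.λ.1 0) (λ.4)) (λ.0)
  →1  λ.λ.λ.(λ.λ.λ.1 0) (λ.λ.0)
  →2  λ.λ.λ.λ.λ.1 0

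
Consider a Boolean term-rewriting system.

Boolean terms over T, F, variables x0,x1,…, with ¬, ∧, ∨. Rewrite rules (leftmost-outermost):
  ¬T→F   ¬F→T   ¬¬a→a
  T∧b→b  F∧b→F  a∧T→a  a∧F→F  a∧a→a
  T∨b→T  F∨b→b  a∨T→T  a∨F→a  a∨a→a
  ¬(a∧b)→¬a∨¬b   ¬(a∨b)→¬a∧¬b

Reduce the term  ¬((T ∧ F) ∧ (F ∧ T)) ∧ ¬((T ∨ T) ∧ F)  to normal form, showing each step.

  start: ¬((T ∧ F) ∧ (F ∧ T)) ∧ ¬((T ∨ T) ∧ F)
  [1] (¬(T ∧ F) ∨ ¬(F ∧ T)) ∧ ¬((T ∨ T) ∧ F)
  [2] ((¬T ∨ ¬F) ∨ ¬(F ∧ T)) ∧ ¬((T ∨ T) ∧ F)
  [3] ((F ∨ ¬F) ∨ ¬(F ∧ T)) ∧ ¬((T ∨ T) ∧ F)
  [4] (¬F ∨ ¬(F ∧ T)) ∧ ¬((T ∨ T) ∧ F)
  [5] (T ∨ ¬(F ∧ T)) ∧ ¬((T ∨ T) ∧ F)
  [6] T ∧ ¬((T ∨ T) ∧ F)
  [7] ¬((T ∨ T) ∧ F)
  [8] ¬(T ∨ T) ∨ ¬F
  [9] (¬T ∧ ¬T) ∨ ¬F
  [10] ¬T ∨ ¬F
  [11] F ∨ ¬F
  [12] ¬F
  [13] T

Answer: normal form = T  (in 13 steps)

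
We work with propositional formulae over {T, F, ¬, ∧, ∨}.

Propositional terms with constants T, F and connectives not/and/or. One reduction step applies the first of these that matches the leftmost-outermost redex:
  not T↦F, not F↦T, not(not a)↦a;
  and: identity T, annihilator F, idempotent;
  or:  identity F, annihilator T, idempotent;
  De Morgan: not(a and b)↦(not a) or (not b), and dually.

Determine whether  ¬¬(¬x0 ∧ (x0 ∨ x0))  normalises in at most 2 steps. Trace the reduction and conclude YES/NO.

Answer: YES — reaches normal form ¬x0 ∧ x0 in 2 ≤ 2 steps

Derivation:
  start: ¬¬(¬x0 ∧ (x0 ∨ x0))
  step 1: ¬x0 ∧ (x0 ∨ x0)
  step 2: ¬x0 ∧ x0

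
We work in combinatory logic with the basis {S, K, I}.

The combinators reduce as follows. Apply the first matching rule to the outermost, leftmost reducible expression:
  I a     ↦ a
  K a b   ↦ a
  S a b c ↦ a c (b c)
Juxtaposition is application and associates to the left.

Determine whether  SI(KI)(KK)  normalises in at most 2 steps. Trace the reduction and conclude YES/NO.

Answer: NO — after 2 steps the term is KK(KI(KK)), not yet normal

Reduction:
  start: SI(KI)(KK)
  step 1: I(KK)(KI(KK))
  step 2: KK(KI(KK))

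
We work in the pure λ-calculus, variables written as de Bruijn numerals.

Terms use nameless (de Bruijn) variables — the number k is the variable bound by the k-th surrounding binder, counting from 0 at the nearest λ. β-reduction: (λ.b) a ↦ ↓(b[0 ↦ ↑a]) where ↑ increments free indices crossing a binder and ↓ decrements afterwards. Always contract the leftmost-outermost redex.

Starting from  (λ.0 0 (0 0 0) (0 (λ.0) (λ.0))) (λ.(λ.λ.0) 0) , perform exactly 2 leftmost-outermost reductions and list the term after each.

Answer: after 2 steps: (λ.λ.0) (λ.(λ.λ.0) 0) ((λ.(λ.λ.0) 0) (λ.(λ.λ.0) 0) (λ.(λ.λ.0) 0)) ((λ.(λ.λ.0) 0) (λ.0) (λ.0))

Working:
  start: (λ.0 0 (0 0 0) (0 (λ.0) (λ.0))) (λ.(λ.λ.0) 0)
  [1] (λ.(λ.λ.0) 0) (λ.(λ.λ.0) 0) ((λ.(λ.λ.0) 0) (λ.(λ.λ.0) 0) (λ.(λ.λ.0) 0)) ((λ.(λ.λ.0) 0) (λ.0) (λ.0))
  [2] (λ.λ.0) (λ.(λ.λ.0) 0) ((λ.(λ.λ.0) 0) (λ.(λ.λ.0) 0) (λ.(λ.λ.0) 0)) ((λ.(λ.λ.0) 0) (λ.0) (λ.0))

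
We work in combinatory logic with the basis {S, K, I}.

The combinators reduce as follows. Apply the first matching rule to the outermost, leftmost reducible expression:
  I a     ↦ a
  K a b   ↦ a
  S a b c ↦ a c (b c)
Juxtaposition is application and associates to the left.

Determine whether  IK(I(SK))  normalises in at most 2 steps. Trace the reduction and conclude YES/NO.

Answer: YES — reaches normal form K(SK) in 2 ≤ 2 steps

Derivation:
  start: IK(I(SK))
  step 1: K(I(SK))
  step 2: K(SK)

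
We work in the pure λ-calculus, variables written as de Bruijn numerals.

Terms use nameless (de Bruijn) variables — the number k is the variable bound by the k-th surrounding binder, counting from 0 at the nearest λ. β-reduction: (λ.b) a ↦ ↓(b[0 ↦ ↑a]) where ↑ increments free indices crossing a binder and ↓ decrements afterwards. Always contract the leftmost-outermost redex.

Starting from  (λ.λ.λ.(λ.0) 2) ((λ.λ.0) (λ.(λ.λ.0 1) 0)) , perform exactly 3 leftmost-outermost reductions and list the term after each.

  start: (λ.λ.λ.(λ.0) 2) ((λ.λ.0) (λ.(λ.λ.0 1) 0))
  [1] λ.λ.(λ.0) ((λ.λ.0) (λ.(λ.λ.0 1) 0))
  [2] λ.λ.(λ.λ.0) (λ.(λ.λ.0 1) 0)
  [3] λ.λ.λ.0

Answer: after 3 steps: λ.λ.λ.0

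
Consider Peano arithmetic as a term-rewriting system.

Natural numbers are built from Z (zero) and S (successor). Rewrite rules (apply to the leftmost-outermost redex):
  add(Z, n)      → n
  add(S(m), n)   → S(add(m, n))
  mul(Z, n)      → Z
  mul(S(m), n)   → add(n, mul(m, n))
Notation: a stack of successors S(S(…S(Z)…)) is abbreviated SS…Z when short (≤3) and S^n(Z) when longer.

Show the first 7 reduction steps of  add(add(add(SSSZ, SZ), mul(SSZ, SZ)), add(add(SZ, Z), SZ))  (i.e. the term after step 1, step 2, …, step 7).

  start: add(add(add(SSSZ, SZ), mul(SSZ, SZ)), add(add(SZ, Z), SZ))
  [1] add(add(S(add(SSZ, SZ)), mul(SSZ, SZ)), add(add(SZ, Z), SZ))
  [2] add(S(add(add(SSZ, SZ), mul(SSZ, SZ))), add(add(SZ, Z), SZ))
  [3] S(add(add(add(SSZ, SZ), mul(SSZ, SZ)), add(add(SZ, Z), SZ)))
  [4] S(add(add(S(add(SZ, SZ)), mul(SSZ, SZ)), add(add(SZ, Z), SZ)))
  [5] S(add(S(add(add(SZ, SZ), mul(SSZ, SZ))), add(add(SZ, Z), SZ)))
  [6] S(S(add(add(add(SZ, SZ), mul(SSZ, SZ)), add(add(SZ, Z), SZ))))
  [7] S(S(add(add(S(add(Z, SZ)), mul(SSZ, SZ)), add(add(SZ, Z), SZ))))

Answer: after 7 steps: S(S(add(add(S(add(Z, SZ)), mul(SSZ, SZ)), add(add(SZ, Z), SZ))))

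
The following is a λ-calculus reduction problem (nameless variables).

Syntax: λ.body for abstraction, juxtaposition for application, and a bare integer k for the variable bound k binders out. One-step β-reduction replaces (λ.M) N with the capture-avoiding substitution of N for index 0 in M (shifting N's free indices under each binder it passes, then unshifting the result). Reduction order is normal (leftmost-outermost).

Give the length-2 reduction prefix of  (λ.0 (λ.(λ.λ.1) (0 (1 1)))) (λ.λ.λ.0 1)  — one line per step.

  start: (λ.0 (λ.(λ.λ.1) (0 (1 1)))) (λ.λ.λ.0 1)
  [1] (λ.λ.λ.0 1) (λ.(λ.λ.1) (0 ((λ.λ.λ.0 1) (λ.λ.λ.0 1))))
  [2] λ.λ.0 1

Answer: after 2 steps: λ.λ.0 1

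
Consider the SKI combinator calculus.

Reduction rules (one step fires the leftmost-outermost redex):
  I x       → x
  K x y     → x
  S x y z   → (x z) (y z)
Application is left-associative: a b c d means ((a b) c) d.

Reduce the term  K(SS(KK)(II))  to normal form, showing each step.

  start: K(SS(KK)(II))
  step 1: K(S(II)(KK(II)))
  step 2: K(SI(KK(II)))
  step 3: K(SIK)

Answer: normal form = K(SIK)  (in 3 steps)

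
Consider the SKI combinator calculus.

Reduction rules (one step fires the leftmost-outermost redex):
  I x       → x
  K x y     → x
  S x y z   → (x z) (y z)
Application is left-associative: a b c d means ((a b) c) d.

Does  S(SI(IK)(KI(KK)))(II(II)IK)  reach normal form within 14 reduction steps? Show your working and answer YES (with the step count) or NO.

  start: S(SI(IK)(KI(KK)))(II(II)IK)
  [1] S(I(KI(KK))(IK(KI(KK))))(II(II)IK)
  [2] S(KI(KK)(IK(KI(KK))))(II(II)IK)
  [3] S(I(IK(KI(KK))))(II(II)IK)
  [4] S(IK(KI(KK)))(II(II)IK)
  [5] S(K(KI(KK)))(II(II)IK)
  [6] S(KI)(II(II)IK)
  [7] S(KI)(I(II)IK)
  [8] S(KI)(IIIK)
  [9] S(KI)(IIK)
  [10] S(KI)(IK)
  [11] S(KI)K

Answer: YES — reaches normal form S(KI)K in 11 ≤ 14 steps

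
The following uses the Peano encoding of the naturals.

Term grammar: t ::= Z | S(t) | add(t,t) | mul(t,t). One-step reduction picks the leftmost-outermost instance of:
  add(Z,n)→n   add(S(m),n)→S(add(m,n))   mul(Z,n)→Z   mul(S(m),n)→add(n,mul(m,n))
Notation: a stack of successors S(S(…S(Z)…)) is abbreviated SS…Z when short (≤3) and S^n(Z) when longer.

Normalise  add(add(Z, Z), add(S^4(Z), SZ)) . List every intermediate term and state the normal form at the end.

Answer: normal form = S^5(Z)  (in 7 steps)

Reduction:
  start: add(add(Z, Z), add(S^4(Z), SZ))
  [1] add(Z, add(S^4(Z), SZ))
  [2] add(S^4(Z), SZ)
  [3] S(add(SSSZ, SZ))
  [4] S(S(add(SSZ, SZ)))
  [5] S(S(S(add(SZ, SZ))))
  [6] S(S(S(S(add(Z, SZ)))))
  [7] S^5(Z)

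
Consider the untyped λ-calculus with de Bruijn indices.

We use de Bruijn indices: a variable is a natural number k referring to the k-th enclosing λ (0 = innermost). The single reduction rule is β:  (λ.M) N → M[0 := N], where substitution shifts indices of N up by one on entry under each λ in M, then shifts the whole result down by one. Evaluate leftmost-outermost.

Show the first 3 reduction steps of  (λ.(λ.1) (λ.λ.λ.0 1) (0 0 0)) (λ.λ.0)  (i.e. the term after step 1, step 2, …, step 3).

  start: (λ.(λ.1) (λ.λ.λ.0 1) (0 0 0)) (λ.λ.0)
  →1  (λ.λ.λ.0) (λ.λ.λ.0 1) ((λ.λ.0) (λ.λ.0) (λ.λ.0))
  →2  (λ.λ.0) ((λ.λ.0) (λ.λ.0) (λ.λ.0))
  →3  λ.0

Answer: after 3 steps: λ.0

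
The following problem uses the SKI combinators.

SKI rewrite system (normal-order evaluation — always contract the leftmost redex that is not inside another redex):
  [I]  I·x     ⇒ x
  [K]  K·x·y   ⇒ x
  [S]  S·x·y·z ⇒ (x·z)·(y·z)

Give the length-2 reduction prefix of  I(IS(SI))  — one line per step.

Answer: after 2 steps: S(SI)

Derivation:
  start: I(IS(SI))
  [1] IS(SI)
  [2] S(SI)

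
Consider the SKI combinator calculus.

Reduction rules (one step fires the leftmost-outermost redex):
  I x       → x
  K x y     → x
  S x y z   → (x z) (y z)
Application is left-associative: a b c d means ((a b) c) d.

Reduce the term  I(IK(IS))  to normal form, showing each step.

  start: I(IK(IS))
  [1] IK(IS)
  [2] K(IS)
  [3] KS

Answer: normal form = KS  (in 3 steps)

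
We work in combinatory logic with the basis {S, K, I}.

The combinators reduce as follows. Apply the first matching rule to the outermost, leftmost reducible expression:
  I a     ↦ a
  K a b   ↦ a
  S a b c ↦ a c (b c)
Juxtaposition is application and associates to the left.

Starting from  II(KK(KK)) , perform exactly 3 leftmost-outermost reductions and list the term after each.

Answer: after 3 steps: K

Working:
  start: II(KK(KK))
  →1  I(KK(KK))
  →2  KK(KK)
  →3  K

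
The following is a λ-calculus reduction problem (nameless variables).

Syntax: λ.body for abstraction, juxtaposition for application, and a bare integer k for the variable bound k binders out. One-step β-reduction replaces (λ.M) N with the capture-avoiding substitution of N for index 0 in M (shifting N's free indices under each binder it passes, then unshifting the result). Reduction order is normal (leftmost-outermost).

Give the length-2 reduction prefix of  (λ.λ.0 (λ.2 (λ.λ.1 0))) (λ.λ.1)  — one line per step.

  start: (λ.λ.0 (λ.2 (λ.λ.1 0))) (λ.λ.1)
  →1  λ.0 (λ.(λ.λ.1) (λ.λ.1 0))
  →2  λ.0 (λ.λ.λ.λ.1 0)

Answer: after 2 steps: λ.0 (λ.λ.λ.λ.1 0)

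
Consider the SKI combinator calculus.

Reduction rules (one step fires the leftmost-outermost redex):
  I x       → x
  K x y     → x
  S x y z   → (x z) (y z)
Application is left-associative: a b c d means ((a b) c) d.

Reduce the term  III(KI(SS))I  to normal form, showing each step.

  start: III(KI(SS))I
  step 1: II(KI(SS))I
  step 2: I(KI(SS))I
  step 3: KI(SS)I
  step 4: II
  step 5: I

Answer: normal form = I  (in 5 steps)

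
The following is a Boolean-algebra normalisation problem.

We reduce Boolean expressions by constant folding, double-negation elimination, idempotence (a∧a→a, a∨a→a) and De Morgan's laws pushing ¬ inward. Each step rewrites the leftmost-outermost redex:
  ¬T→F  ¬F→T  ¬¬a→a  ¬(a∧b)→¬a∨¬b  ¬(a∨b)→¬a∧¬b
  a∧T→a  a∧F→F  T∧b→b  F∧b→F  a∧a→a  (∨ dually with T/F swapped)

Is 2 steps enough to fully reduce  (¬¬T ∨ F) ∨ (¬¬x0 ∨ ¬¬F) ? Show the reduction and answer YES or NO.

  start: (¬¬T ∨ F) ∨ (¬¬x0 ∨ ¬¬F)
  →1  ¬¬T ∨ (¬¬x0 ∨ ¬¬F)
  →2  T ∨ (¬¬x0 ∨ ¬¬F)

Answer: NO — after 2 steps the term is T ∨ (¬¬x0 ∨ ¬¬F), not yet normal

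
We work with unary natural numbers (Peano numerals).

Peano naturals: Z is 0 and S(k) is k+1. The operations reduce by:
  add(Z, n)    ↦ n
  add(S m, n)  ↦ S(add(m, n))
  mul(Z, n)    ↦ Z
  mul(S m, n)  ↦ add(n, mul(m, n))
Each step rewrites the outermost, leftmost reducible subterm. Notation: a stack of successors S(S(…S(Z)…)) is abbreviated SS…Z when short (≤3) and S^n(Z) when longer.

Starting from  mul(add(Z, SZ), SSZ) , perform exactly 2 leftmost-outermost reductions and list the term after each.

Answer: after 2 steps: add(SSZ, mul(Z, SSZ))

Working:
  start: mul(add(Z, SZ), SSZ)
  →1  mul(SZ, SSZ)
  →2  add(SSZ, mul(Z, SSZ))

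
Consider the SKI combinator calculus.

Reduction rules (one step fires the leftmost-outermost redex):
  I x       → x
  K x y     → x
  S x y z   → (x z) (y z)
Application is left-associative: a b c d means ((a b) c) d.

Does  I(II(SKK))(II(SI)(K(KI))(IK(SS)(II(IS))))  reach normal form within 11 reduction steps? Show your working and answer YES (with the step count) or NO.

  start: I(II(SKK))(II(SI)(K(KI))(IK(SS)(II(IS))))
  →1  II(SKK)(II(SI)(K(KI))(IK(SS)(II(IS))))
  →2  I(SKK)(II(SI)(K(KI))(IK(SS)(II(IS))))
  →3  SKK(II(SI)(K(KI))(IK(SS)(II(IS))))
  →4  K(II(SI)(K(KI))(IK(SS)(II(IS))))(K(II(SI)(K(KI))(IK(SS)(II(IS)))))
  →5  II(SI)(K(KI))(IK(SS)(II(IS)))
  →6  I(SI)(K(KI))(IK(SS)(II(IS)))
  →7  SI(K(KI))(IK(SS)(II(IS)))
  →8  I(IK(SS)(II(IS)))(K(KI)(IK(SS)(II(IS))))
  →9  IK(SS)(II(IS))(K(KI)(IK(SS)(II(IS))))
  →10  K(SS)(II(IS))(K(KI)(IK(SS)(II(IS))))
  →11  SS(K(KI)(IK(SS)(II(IS))))

Answer: NO — after 11 steps the term is SS(K(KI)(IK(SS)(II(IS)))), not yet normal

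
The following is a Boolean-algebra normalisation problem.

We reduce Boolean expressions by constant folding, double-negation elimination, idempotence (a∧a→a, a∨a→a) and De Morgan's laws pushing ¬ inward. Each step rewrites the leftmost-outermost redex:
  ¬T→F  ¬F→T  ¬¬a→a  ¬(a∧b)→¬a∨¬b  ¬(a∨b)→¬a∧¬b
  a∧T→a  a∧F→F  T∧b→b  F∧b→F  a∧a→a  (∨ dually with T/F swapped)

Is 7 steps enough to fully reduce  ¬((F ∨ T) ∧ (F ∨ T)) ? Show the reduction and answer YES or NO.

Answer: YES — reaches normal form F in 6 ≤ 7 steps

Working:
  start: ¬((F ∨ T) ∧ (F ∨ T))
  →1  ¬(F ∨ T) ∨ ¬(F ∨ T)
  →2  ¬(F ∨ T)
  →3  ¬F ∧ ¬T
  →4  T ∧ ¬T
  →5  ¬T
  →6  F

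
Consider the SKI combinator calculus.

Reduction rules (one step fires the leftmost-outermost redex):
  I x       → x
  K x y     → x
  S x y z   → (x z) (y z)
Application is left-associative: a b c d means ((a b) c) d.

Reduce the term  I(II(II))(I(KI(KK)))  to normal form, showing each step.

Answer: normal form = I  (in 7 steps)

Reduction:
  start: I(II(II))(I(KI(KK)))
  →1  II(II)(I(KI(KK)))
  →2  I(II)(I(KI(KK)))
  →3  II(I(KI(KK)))
  →4  I(I(KI(KK)))
  →5  I(KI(KK))
  →6  KI(KK)
  →7  I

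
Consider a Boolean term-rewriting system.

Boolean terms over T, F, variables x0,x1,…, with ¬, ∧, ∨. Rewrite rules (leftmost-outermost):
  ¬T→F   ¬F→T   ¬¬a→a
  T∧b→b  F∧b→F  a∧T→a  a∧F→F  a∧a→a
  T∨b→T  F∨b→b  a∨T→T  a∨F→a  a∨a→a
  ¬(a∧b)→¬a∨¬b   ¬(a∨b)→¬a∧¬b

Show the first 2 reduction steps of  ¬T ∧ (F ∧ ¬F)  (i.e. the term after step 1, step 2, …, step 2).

  start: ¬T ∧ (F ∧ ¬F)
  step 1: F ∧ (F ∧ ¬F)
  step 2: F

Answer: after 2 steps: F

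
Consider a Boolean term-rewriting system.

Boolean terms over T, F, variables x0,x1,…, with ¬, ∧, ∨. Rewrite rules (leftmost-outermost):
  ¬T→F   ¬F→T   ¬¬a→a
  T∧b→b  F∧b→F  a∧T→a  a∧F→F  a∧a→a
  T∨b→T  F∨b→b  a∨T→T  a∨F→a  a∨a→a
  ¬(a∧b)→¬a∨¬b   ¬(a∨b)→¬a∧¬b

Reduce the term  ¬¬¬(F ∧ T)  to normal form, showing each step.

Answer: normal form = T  (in 4 steps)

Working:
  start: ¬¬¬(F ∧ T)
  →1  ¬(F ∧ T)
  →2  ¬F ∨ ¬T
  →3  T ∨ ¬T
  →4  T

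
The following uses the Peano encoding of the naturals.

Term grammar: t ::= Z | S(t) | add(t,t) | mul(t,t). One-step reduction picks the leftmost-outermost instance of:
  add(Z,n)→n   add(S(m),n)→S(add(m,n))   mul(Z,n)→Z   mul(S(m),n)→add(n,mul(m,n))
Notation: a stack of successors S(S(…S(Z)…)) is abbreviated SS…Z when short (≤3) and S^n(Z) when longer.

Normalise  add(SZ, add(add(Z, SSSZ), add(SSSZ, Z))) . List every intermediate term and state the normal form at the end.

  start: add(SZ, add(add(Z, SSSZ), add(SSSZ, Z)))
  [1] S(add(Z, add(add(Z, SSSZ), add(SSSZ, Z))))
  [2] S(add(add(Z, SSSZ), add(SSSZ, Z)))
  [3] S(add(SSSZ, add(SSSZ, Z)))
  [4] S(S(add(SSZ, add(SSSZ, Z))))
  [5] S(S(S(add(SZ, add(SSSZ, Z)))))
  [6] S(S(S(S(add(Z, add(SSSZ, Z))))))
  [7] S(S(S(S(add(SSSZ, Z)))))
  [8] S(S(S(S(S(add(SSZ, Z))))))
  [9] S(S(S(S(S(S(add(SZ, Z)))))))
  [10] S(S(S(S(S(S(S(add(Z, Z))))))))
  [11] S^7(Z)

Answer: normal form = S^7(Z)  (in 11 steps)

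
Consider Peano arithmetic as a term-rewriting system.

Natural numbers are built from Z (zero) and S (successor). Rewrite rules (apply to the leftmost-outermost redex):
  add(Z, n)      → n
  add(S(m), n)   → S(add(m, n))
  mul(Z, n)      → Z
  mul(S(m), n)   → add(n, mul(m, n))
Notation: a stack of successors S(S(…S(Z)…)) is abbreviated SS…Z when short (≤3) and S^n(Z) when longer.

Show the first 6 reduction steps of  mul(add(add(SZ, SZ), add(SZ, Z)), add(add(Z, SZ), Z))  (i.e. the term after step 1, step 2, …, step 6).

Answer: after 6 steps: S(add(add(Z, Z), mul(add(add(Z, SZ), add(SZ, Z)), add(add(Z, SZ), Z))))

Working:
  start: mul(add(add(SZ, SZ), add(SZ, Z)), add(add(Z, SZ), Z))
  step 1: mul(add(S(add(Z, SZ)), add(SZ, Z)), add(add(Z, SZ), Z))
  step 2: mul(S(add(add(Z, SZ), add(SZ, Z))), add(add(Z, SZ), Z))
  step 3: add(add(add(Z, SZ), Z), mul(add(add(Z, SZ), add(SZ, Z)), add(add(Z, SZ), Z)))
  step 4: add(add(SZ, Z), mul(add(add(Z, SZ), add(SZ, Z)), add(add(Z, SZ), Z)))
  step 5: add(S(add(Z, Z)), mul(add(add(Z, SZ), add(SZ, Z)), add(add(Z, SZ), Z)))
  step 6: S(add(add(Z, Z), mul(add(add(Z, SZ), add(SZ, Z)), add(add(Z, SZ), Z))))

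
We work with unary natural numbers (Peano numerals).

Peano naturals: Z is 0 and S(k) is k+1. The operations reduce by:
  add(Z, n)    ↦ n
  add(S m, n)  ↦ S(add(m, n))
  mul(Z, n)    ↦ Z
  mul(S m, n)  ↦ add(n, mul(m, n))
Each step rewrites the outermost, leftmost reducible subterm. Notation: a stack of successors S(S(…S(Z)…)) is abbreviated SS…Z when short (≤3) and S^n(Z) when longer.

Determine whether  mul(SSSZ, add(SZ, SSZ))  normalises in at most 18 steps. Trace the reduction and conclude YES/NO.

Answer: NO — after 18 steps the term is S(S(S(S(S(S(S(add(SSZ, mul(Z, add(SZ, SSZ)))))))))), not yet normal

Working:
  start: mul(SSSZ, add(SZ, SSZ))
  step 1: add(add(SZ, SSZ), mul(SSZ, add(SZ, SSZ)))
  step 2: add(S(add(Z, SSZ)), mul(SSZ, add(SZ, SSZ)))
  step 3: S(add(add(Z, SSZ), mul(SSZ, add(SZ, SSZ))))
  step 4: S(add(SSZ, mul(SSZ, add(SZ, SSZ))))
  step 5: S(S(add(SZ, mul(SSZ, add(SZ, SSZ)))))
  step 6: S(S(S(add(Z, mul(SSZ, add(SZ, SSZ))))))
  step 7: S(S(S(mul(SSZ, add(SZ, SSZ)))))
  step 8: S(S(S(add(add(SZ, SSZ), mul(SZ, add(SZ, SSZ))))))
  step 9: S(S(S(add(S(add(Z, SSZ)), mul(SZ, add(SZ, SSZ))))))
  step 10: S(S(S(S(add(add(Z, SSZ), mul(SZ, add(SZ, SSZ)))))))
  step 11: S(S(S(S(add(SSZ, mul(SZ, add(SZ, SSZ)))))))
  step 12: S(S(S(S(S(add(SZ, mul(SZ, add(SZ, SSZ))))))))
  step 13: S(S(S(S(S(S(add(Z, mul(SZ, add(SZ, SSZ)))))))))
  step 14: S(S(S(S(S(S(mul(SZ, add(SZ, SSZ))))))))
  step 15: S(S(S(S(S(S(add(add(SZ, SSZ), mul(Z, add(SZ, SSZ)))))))))
  step 16: S(S(S(S(S(S(add(S(add(Z, SSZ)), mul(Z, add(SZ, SSZ)))))))))
  step 17: S(S(S(S(S(S(S(add(add(Z, SSZ), mul(Z, add(SZ, SSZ))))))))))
  step 18: S(S(S(S(S(S(S(add(SSZ, mul(Z, add(SZ, SSZ))))))))))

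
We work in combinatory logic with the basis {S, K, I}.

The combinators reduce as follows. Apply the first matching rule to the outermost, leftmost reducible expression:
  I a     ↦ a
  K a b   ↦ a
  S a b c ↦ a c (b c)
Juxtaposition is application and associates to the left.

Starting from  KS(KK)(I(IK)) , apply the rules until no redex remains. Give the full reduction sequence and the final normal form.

Answer: normal form = SK  (in 3 steps)

Derivation:
  start: KS(KK)(I(IK))
  step 1: S(I(IK))
  step 2: S(IK)
  step 3: SK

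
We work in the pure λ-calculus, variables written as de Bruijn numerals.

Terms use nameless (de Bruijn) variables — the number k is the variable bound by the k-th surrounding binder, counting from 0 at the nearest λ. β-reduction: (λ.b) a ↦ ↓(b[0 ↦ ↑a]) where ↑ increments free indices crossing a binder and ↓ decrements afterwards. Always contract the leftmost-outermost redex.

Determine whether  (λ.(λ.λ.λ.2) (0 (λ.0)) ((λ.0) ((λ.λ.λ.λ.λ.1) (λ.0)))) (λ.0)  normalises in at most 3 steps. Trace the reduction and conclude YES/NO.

  start: (λ.(λ.λ.λ.2) (0 (λ.0)) ((λ.0) ((λ.λ.λ.λ.λ.1) (λ.0)))) (λ.0)
  →1  (λ.λ.λ.2) ((λ.0) (λ.0)) ((λ.0) ((λ.λ.λ.λ.λ.1) (λ.0)))
  →2  (λ.λ.(λ.0) (λ.0)) ((λ.0) ((λ.λ.λ.λ.λ.1) (λ.0)))
  →3  λ.(λ.0) (λ.0)

Answer: NO — after 3 steps the term is λ.(λ.0) (λ.0), not yet normal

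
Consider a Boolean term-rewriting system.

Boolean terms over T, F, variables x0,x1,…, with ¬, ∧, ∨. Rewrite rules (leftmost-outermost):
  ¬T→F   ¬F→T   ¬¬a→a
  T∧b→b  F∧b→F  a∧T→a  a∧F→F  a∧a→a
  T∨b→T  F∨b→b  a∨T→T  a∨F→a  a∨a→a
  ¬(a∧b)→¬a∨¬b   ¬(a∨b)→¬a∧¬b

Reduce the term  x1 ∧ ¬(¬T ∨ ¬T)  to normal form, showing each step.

  start: x1 ∧ ¬(¬T ∨ ¬T)
  →1  x1 ∧ (¬¬T ∧ ¬¬T)
  →2  x1 ∧ ¬¬T
  →3  x1 ∧ T
  →4  x1

Answer: normal form = x1  (in 4 steps)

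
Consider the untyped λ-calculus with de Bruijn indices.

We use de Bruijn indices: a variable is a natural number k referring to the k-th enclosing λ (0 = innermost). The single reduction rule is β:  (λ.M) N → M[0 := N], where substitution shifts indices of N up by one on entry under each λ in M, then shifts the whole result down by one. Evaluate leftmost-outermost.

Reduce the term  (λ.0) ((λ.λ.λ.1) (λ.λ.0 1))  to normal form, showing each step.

  start: (λ.0) ((λ.λ.λ.1) (λ.λ.0 1))
  step 1: (λ.λ.λ.1) (λ.λ.0 1)
  step 2: λ.λ.1

Answer: normal form = λ.λ.1  (in 2 steps)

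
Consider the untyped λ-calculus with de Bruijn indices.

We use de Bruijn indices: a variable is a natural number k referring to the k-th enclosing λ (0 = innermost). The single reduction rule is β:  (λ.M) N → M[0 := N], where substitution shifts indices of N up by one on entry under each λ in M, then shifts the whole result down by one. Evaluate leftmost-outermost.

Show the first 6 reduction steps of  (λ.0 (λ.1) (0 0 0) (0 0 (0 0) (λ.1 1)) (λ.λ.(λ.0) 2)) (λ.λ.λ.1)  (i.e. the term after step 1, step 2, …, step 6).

  start: (λ.0 (λ.1) (0 0 0) (0 0 (0 0) (λ.1 1)) (λ.λ.(λ.0) 2)) (λ.λ.λ.1)
  [1] (λ.λ.λ.1) (λ.λ.λ.λ.1) ((λ.λ.λ.1) (λ.λ.λ.1) (λ.λ.λ.1)) ((λ.λ.λ.1) (λ.λ.λ.1) ((λ.λ.λ.1) (λ.λ.λ.1)) (λ.(λ.λ.λ.1) (λ.λ.λ.1))) (λ.λ.(λ.0) (λ.λ.λ.1))
  [2] (λ.λ.1) ((λ.λ.λ.1) (λ.λ.λ.1) (λ.λ.λ.1)) ((λ.λ.λ.1) (λ.λ.λ.1) ((λ.λ.λ.1) (λ.λ.λ.1)) (λ.(λ.λ.λ.1) (λ.λ.λ.1))) (λ.λ.(λ.0) (λ.λ.λ.1))
  [3] (λ.(λ.λ.λ.1) (λ.λ.λ.1) (λ.λ.λ.1)) ((λ.λ.λ.1) (λ.λ.λ.1) ((λ.λ.λ.1) (λ.λ.λ.1)) (λ.(λ.λ.λ.1) (λ.λ.λ.1))) (λ.λ.(λ.0) (λ.λ.λ.1))
  [4] (λ.λ.λ.1) (λ.λ.λ.1) (λ.λ.λ.1) (λ.λ.(λ.0) (λ.λ.λ.1))
  [5] (λ.λ.1) (λ.λ.λ.1) (λ.λ.(λ.0) (λ.λ.λ.1))
  [6] (λ.λ.λ.λ.1) (λ.λ.(λ.0) (λ.λ.λ.1))

Answer: after 6 steps: (λ.λ.λ.λ.1) (λ.λ.(λ.0) (λ.λ.λ.1))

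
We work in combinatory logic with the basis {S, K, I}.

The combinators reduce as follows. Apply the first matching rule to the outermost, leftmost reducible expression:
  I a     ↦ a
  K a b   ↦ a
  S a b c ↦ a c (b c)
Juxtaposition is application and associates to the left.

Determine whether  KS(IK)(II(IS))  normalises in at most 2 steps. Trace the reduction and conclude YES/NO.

  start: KS(IK)(II(IS))
  [1] S(II(IS))
  [2] S(I(IS))

Answer: NO — after 2 steps the term is S(I(IS)), not yet normal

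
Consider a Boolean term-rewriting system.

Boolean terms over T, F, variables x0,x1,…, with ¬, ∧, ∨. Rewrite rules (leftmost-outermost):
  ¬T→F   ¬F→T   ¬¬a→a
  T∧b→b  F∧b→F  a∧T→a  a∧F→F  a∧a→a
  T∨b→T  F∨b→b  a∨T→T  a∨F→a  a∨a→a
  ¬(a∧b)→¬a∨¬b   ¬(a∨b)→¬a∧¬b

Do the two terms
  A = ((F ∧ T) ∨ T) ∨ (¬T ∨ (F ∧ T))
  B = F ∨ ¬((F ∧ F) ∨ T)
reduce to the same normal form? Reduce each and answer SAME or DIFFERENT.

Term A:
  start: ((F ∧ T) ∨ T) ∨ (¬T ∨ (F ∧ T))
  step 1: T ∨ (¬T ∨ (F ∧ T))
  step 2: T

Term B:
  start: F ∨ ¬((F ∧ F) ∨ T)
  step 1: ¬((F ∧ F) ∨ T)
  step 2: ¬(F ∧ F) ∧ ¬T
  step 3: (¬F ∨ ¬F) ∧ ¬T
  step 4: ¬F ∧ ¬T
  step 5: T ∧ ¬T
  step 6: ¬T
  step 7: F

Answer: DIFFERENT — A ⇓ T, B ⇓ F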